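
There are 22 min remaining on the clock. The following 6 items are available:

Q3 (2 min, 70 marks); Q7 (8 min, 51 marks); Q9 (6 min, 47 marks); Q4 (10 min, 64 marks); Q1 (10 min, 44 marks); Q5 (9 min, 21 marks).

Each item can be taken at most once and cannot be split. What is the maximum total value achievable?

This is a 0/1 knapsack; check combinations near the capacity.
- Q3+Q7+Q4: time 2+8+10=20, value 70+51+64=185
- Q3+Q9+Q4: time 2+6+10=18, value 70+47+64=181
- Q3+Q4+Q1: time 2+10+10=22, value 70+64+44=178
- Q3+Q7+Q9: time 2+8+6=16, value 70+51+47=168
- Q3+Q7+Q1: time 2+8+10=20, value 70+51+44=165
Best: 185 marks.

185 marks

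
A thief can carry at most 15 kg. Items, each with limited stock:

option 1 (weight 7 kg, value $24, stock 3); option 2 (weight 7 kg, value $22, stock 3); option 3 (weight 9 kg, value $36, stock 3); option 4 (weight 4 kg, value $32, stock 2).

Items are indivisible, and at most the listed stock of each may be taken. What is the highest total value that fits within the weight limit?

Top feasible selections:
- 1×option 1 + 2×option 4: weight 15, value 88
- 1×option 2 + 2×option 4: weight 15, value 86
- 1×option 3 + 1×option 4: weight 13, value 68
- 2×option 4: weight 8, value 64
Best: $88.

$88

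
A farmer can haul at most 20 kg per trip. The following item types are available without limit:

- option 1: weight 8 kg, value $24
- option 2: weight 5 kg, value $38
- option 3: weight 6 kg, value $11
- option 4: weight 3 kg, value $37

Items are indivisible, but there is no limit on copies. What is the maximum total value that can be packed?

Best value-per-unit is option 4 at 37/3; filling with it alone gives 6×37 = 222.
Optimal mix: 1×option 2 + 5×option 4 → weight 20, value 223.

$223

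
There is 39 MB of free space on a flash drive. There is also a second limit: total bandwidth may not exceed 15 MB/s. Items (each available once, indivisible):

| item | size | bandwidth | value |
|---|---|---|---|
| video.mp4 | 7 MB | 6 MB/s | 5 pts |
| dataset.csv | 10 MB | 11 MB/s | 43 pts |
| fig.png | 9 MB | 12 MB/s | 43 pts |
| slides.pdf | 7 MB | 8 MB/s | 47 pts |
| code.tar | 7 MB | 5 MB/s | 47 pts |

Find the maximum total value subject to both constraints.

94 pts

Feasible sets respecting both limits:
- slides.pdf+code.tar: size 14, bandwidth 13, value 94
- video.mp4+slides.pdf: size 14, bandwidth 14, value 52
- video.mp4+code.tar: size 14, bandwidth 11, value 52
- slides.pdf: size 7, bandwidth 8, value 47
Best: 94 pts.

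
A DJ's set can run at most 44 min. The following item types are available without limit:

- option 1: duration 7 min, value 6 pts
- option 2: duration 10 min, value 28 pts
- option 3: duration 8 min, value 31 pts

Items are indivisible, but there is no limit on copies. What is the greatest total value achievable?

Best value-per-unit is option 3 at 31/8, and filling with it alone uses duration 5×8=40. No mix of the others beats 5×31 = 155.

155 pts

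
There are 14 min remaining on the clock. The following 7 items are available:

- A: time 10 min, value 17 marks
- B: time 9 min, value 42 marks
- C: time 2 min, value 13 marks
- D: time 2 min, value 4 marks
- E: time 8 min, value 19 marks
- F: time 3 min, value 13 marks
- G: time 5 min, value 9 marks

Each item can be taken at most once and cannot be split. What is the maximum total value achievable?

68 marks

Check high-value combinations within 14 min:
- B+C+F: time 9+2+3=14, value 42+13+13=68
- B+C+D: time 9+2+2=13, value 42+13+4=59
- B+D+F: time 9+2+3=14, value 42+4+13=59
- B+C: time 9+2=11, value 42+13=55
- B+F: time 9+3=12, value 42+13=55
Best: 68 marks.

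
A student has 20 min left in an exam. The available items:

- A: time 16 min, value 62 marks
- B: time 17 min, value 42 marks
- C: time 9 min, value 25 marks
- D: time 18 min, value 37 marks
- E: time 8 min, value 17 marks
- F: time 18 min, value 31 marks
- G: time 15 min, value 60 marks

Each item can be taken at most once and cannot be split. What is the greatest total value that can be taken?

Check high-value combinations within 20 min:
- A: time 16, value 62
- G: time 15, value 60
- B: time 17, value 42
- C+E: time 9+8=17, value 25+17=42
- D: time 18, value 37
Best: 62 marks.

62 marks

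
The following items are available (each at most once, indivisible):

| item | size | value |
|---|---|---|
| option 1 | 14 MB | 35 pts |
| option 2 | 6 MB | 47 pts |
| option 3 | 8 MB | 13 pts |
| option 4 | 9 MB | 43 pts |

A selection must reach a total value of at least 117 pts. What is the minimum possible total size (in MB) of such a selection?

Subsets with value ≥ 117, sorted by total size:
- option 1+option 2+option 4: size 29, value 125
- option 1+option 2+option 3+option 4: size 37, value 138
Minimum size: 29 MB.

29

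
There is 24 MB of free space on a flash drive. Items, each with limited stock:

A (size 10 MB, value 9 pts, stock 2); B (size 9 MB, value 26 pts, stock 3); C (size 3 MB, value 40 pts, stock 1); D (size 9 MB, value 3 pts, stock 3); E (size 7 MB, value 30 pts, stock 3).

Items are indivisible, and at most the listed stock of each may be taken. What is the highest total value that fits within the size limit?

Top feasible selections:
- 1×C + 3×E: size 24, value 130
- 1×C + 2×E: size 17, value 100
Best: 130 pts.

130 pts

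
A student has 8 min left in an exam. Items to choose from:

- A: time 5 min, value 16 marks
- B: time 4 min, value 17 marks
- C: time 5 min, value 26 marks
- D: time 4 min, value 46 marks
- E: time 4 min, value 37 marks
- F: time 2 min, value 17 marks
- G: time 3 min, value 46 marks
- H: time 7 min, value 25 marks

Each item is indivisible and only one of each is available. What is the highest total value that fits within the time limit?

Check high-value combinations within 8 min:
- D+G: time 4+3=7, value 46+46=92
- E+G: time 4+3=7, value 37+46=83
- D+E: time 4+4=8, value 46+37=83
- C+G: time 5+3=8, value 26+46=72
- F+G: time 2+3=5, value 17+46=63
Best: 92 marks.

92 marks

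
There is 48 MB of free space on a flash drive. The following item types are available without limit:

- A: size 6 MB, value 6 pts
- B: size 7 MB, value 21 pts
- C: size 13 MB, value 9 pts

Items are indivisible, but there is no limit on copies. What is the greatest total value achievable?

Best value-per-unit is B at 21/7; filling with it alone gives 6×21 = 126.
Optimal mix: 1×A + 6×B → size 48, value 132.

132 pts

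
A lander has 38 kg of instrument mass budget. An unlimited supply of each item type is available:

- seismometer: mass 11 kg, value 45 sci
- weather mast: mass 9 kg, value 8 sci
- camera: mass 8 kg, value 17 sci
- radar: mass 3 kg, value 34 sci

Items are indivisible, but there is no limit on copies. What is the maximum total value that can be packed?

Best value-per-unit is radar at 34/3, and filling with it alone uses mass 12×3=36. No mix of the others beats 12×34 = 408.

408 sci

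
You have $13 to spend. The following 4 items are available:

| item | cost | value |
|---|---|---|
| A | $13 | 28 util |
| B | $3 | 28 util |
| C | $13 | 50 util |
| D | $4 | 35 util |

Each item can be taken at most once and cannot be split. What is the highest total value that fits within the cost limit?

Check high-value combinations within $13:
- B+D: cost 3+4=7, value 28+35=63
- C: cost 13, value 50
- D: cost 4, value 35
Best: 63 util.

63 util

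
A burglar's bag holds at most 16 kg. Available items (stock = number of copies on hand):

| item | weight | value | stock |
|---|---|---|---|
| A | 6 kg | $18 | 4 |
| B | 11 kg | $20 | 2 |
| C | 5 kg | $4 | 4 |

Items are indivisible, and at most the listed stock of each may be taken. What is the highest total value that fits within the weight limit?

Best selections within weight 16 and stock limits:
- 2×A: weight 12, value 36
- 1×A + 2×C: weight 16, value 26
- 1×B + 1×C: weight 16, value 24
- 1×A + 1×C: weight 11, value 22
Best: $36.

$36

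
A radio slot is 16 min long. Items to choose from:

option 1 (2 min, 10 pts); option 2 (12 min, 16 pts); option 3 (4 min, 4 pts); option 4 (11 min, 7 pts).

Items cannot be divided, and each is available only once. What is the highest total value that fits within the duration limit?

26 pts

Check high-value combinations within 16 min:
- option 1+option 2: duration 2+12=14, value 10+16=26
- option 2+option 3: duration 12+4=16, value 16+4=20
- option 1+option 4: duration 2+11=13, value 10+7=17
Best: 26 pts.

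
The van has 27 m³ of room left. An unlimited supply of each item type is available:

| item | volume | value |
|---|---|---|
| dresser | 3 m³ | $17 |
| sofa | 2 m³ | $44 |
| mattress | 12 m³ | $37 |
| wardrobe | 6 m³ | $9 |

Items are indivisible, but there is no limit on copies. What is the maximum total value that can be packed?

$572

Best value-per-unit is sofa at 44/2, and filling with it alone uses volume 13×2=26. No mix of the others beats 13×44 = 572.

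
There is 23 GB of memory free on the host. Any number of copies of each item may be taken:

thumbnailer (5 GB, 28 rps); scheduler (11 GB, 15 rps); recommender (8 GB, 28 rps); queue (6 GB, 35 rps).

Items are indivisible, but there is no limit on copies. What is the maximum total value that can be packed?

Best value-per-unit is queue at 35/6; filling with it alone gives 3×35 = 105.
Optimal mix: 1×thumbnailer + 3×queue → memory 23, value 133.

133 rps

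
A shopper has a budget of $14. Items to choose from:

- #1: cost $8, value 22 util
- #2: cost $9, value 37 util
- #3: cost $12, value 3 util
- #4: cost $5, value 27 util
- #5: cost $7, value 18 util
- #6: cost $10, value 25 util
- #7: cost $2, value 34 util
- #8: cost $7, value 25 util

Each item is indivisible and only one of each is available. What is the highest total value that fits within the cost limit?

This is a 0/1 knapsack; check combinations near the capacity.
- #4+#7+#8: cost 5+2+7=14, value 27+34+25=86
- #4+#5+#7: cost 5+7+2=14, value 27+18+34=79
- #2+#7: cost 9+2=11, value 37+34=71
- #2+#4: cost 9+5=14, value 37+27=64
Best: 86 util.

86 util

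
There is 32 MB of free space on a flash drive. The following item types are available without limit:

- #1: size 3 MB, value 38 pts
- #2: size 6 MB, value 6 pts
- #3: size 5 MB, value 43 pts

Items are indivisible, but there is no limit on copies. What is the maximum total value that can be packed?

Best value-per-unit is #1 at 38/3; filling with it alone gives 10×38 = 380.
Optimal mix: 9×#1 + 1×#3 → size 32, value 385.

385 pts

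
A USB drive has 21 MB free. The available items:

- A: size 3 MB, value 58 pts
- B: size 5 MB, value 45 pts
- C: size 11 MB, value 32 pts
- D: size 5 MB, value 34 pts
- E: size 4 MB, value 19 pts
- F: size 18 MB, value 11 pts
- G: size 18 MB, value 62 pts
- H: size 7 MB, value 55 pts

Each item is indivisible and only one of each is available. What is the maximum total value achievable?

192 pts

Check high-value combinations within 21 MB:
- A+B+D+H: size 3+5+5+7=20, value 58+45+34+55=192
- A+B+E+H: size 3+5+4+7=19, value 58+45+19+55=177
- A+D+E+H: size 3+5+4+7=19, value 58+34+19+55=166
Best: 192 pts.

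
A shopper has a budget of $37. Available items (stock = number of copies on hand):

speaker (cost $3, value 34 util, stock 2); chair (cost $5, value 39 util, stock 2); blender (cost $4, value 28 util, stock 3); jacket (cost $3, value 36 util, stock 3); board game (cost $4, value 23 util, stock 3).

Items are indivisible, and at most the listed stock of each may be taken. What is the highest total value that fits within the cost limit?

Top feasible selections:
- 2×speaker + 2×chair + 3×blender + 3×jacket: cost 37, value 338
- 2×speaker + 2×chair + 2×blender + 3×jacket + 1×board game: cost 37, value 333
- 2×speaker + 2×chair + 1×blender + 3×jacket + 2×board game: cost 37, value 328
Best: 338 util.

338 util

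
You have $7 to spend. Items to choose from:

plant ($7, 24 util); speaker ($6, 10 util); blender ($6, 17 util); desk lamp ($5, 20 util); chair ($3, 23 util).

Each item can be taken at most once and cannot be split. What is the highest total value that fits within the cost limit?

Check high-value combinations within $7:
- plant: cost 7, value 24
- chair: cost 3, value 23
- desk lamp: cost 5, value 20
Best: 24 util.

24 util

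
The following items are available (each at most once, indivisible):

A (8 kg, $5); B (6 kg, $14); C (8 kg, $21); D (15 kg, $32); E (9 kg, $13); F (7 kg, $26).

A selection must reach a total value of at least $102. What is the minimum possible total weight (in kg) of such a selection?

45

Subsets with value ≥ 102, sorted by total weight:
- B+C+D+E+F: weight 45, value 106
- A+B+C+D+E+F: weight 53, value 111
Minimum weight: 45 kg.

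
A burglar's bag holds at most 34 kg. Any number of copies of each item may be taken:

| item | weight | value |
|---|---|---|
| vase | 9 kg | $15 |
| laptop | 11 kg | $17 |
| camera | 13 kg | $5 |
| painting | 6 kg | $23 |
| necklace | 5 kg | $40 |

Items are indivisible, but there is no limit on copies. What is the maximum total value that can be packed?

$240

Best value-per-unit is necklace at 40/5, and filling with it alone uses weight 6×5=30. No mix of the others beats 6×40 = 240.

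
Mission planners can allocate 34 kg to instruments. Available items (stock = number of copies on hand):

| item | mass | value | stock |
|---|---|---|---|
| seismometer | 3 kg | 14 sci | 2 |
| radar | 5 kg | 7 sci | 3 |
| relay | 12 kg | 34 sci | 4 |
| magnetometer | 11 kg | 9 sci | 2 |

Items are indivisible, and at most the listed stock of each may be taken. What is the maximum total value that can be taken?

Best selections within mass 34 and stock limits:
- 2×seismometer + 2×relay: mass 30, value 96
- 1×seismometer + 1×radar + 2×relay: mass 32, value 89
- 2×seismometer + 3×radar + 1×relay: mass 33, value 83
- 1×seismometer + 2×relay: mass 27, value 82
Best: 96 sci.

96 sci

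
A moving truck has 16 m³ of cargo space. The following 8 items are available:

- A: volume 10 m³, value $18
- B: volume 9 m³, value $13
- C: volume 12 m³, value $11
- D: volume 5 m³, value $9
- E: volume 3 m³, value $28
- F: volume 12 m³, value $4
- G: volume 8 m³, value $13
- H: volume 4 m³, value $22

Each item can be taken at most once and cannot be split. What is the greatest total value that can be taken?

$63

This is a 0/1 knapsack; check combinations near the capacity.
- E+G+H: volume 3+8+4=15, value 28+13+22=63
- B+E+H: volume 9+3+4=16, value 13+28+22=63
- D+E+H: volume 5+3+4=12, value 9+28+22=59
- E+H: volume 3+4=7, value 28+22=50
Best: $63.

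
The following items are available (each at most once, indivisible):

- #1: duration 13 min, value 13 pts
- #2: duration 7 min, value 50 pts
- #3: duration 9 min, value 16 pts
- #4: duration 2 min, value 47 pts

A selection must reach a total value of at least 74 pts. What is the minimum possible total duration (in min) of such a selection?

9

Subsets with value ≥ 74, sorted by total duration:
- #2+#4: duration 9, value 97
- #2+#3+#4: duration 18, value 113
- #1+#2+#4: duration 22, value 110
- #1+#3+#4: duration 24, value 76
Minimum duration: 9 min.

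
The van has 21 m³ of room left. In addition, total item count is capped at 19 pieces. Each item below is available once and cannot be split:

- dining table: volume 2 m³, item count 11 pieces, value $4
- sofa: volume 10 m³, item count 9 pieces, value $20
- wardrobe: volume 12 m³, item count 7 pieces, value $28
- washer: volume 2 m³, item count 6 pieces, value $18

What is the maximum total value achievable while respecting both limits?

$46

Feasible sets respecting both limits:
- wardrobe+washer: volume 14, item count 13, value 46
- sofa+washer: volume 12, item count 15, value 38
- dining table+wardrobe: volume 14, item count 18, value 32
Best: $46.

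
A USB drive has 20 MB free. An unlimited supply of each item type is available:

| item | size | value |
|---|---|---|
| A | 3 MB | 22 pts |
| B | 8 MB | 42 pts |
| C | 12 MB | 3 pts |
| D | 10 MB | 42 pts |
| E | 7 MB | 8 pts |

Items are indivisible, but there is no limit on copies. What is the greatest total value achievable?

132 pts

Best value-per-unit is A at 22/3, and filling with it alone uses size 6×3=18. No mix of the others beats 6×22 = 132.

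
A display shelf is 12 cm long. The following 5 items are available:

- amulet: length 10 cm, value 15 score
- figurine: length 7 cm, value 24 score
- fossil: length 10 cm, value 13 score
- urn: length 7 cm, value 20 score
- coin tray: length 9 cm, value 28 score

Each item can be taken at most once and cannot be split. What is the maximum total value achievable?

Check high-value combinations within 12 cm:
- coin tray: length 9, value 28
- figurine: length 7, value 24
- urn: length 7, value 20
- amulet: length 10, value 15
- fossil: length 10, value 13
Best: 28 score.

28 score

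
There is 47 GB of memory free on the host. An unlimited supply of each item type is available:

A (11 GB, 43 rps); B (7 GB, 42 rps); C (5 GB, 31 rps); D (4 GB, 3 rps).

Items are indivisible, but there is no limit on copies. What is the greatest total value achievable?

290 rps

Best value-per-unit is C at 31/5; filling with it alone gives 9×31 = 279.
Optimal mix: 1×B + 8×C → memory 47, value 290.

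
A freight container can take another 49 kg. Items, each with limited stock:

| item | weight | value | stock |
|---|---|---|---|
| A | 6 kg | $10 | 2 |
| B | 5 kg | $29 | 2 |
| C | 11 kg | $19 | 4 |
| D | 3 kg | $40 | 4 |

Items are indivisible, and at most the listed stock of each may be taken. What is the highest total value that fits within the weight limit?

Top feasible selections:
- 2×A + 2×B + 1×C + 4×D: weight 45, value 257
- 2×B + 2×C + 4×D: weight 44, value 256
- 1×A + 2×B + 1×C + 4×D: weight 39, value 247
Best: $257.

$257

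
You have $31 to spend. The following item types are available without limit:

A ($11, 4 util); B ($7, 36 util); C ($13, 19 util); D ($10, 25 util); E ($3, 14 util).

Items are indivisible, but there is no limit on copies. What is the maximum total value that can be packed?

158 util

Best value-per-unit is B at 36/7; filling with it alone gives 4×36 = 144.
Optimal mix: 4×B + 1×E → cost 31, value 158.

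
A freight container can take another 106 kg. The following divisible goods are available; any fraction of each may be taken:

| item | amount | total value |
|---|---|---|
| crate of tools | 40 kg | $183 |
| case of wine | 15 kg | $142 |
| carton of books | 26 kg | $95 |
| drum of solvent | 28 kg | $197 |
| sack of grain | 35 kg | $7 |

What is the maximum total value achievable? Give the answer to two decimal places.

606.04

Take in order of value per unit:
- case of wine (142/15 per unit): all 15 → value 142, running total 142.00
- drum of solvent (197/28 per unit): all 28 → value 197, running total 339.00
- crate of tools (183/40 per unit): all 40 → value 183, running total 522.00
- carton of books (95/26 per unit): 23 of 26 → value 23×95/26 = 84.0385, running total 606.04
Total 606.04.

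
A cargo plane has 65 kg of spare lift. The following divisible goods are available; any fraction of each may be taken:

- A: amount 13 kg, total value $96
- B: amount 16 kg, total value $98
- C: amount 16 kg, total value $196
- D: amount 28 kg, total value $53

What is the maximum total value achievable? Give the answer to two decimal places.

Take in order of value per unit:
- C (196/16 per unit): all 16 → value 196, running total 196.00
- A (96/13 per unit): all 13 → value 96, running total 292.00
- B (98/16 per unit): all 16 → value 98, running total 390.00
- D (53/28 per unit): 20 of 28 → value 20×53/28 = 37.8571, running total 427.86
Total 427.86.

427.86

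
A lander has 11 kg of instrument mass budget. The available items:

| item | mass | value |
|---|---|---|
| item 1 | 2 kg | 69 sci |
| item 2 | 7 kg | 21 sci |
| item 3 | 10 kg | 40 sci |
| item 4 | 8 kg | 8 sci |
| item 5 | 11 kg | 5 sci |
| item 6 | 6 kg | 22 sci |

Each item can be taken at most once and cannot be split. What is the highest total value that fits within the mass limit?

91 sci

Check high-value combinations within 11 kg:
- item 1+item 6: mass 2+6=8, value 69+22=91
- item 1+item 2: mass 2+7=9, value 69+21=90
- item 1+item 4: mass 2+8=10, value 69+8=77
- item 1: mass 2, value 69
- item 3: mass 10, value 40
Best: 91 sci.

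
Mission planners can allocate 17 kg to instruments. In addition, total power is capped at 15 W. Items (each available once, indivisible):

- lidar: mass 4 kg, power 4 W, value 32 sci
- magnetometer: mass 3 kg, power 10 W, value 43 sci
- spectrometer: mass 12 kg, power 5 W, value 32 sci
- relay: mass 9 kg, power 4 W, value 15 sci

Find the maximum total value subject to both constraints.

Feasible sets respecting both limits:
- lidar+magnetometer: mass 7, power 14, value 75
- magnetometer+spectrometer: mass 15, power 15, value 75
- lidar+spectrometer: mass 16, power 9, value 64
- magnetometer+relay: mass 12, power 14, value 58
Best: 75 sci.

75 sci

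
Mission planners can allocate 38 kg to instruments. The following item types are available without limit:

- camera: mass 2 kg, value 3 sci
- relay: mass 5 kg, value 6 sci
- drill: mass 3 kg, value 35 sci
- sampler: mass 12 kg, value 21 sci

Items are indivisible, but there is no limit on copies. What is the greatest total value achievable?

423 sci

Best value-per-unit is drill at 35/3; filling with it alone gives 12×35 = 420.
Optimal mix: 1×camera + 12×drill → mass 38, value 423.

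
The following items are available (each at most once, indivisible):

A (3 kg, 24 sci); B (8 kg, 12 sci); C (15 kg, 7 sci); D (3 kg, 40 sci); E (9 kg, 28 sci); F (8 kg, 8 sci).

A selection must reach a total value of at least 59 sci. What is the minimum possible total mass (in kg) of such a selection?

6

Subsets with value ≥ 59, sorted by total mass:
- A+D: mass 6, value 64
- D+E: mass 12, value 68
- A+B+D: mass 14, value 76
Minimum mass: 6 kg.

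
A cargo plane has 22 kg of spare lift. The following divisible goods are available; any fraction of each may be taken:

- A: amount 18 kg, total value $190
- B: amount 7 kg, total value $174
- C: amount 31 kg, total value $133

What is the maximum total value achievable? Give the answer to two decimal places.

Take in order of value per unit:
- B (174/7 per unit): all 7 → value 174, running total 174.00
- A (190/18 per unit): 15 of 18 → value 15×190/18 = 158.3333, running total 332.33
Total 332.33.

332.33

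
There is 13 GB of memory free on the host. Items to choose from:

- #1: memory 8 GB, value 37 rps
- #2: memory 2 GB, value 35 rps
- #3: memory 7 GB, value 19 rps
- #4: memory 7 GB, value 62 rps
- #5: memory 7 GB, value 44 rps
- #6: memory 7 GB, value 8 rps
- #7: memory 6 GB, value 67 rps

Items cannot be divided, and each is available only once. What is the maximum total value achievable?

This is a 0/1 knapsack; check combinations near the capacity.
- #4+#7: memory 7+6=13, value 62+67=129
- #5+#7: memory 7+6=13, value 44+67=111
- #2+#7: memory 2+6=8, value 35+67=102
Best: 129 rps.

129 rps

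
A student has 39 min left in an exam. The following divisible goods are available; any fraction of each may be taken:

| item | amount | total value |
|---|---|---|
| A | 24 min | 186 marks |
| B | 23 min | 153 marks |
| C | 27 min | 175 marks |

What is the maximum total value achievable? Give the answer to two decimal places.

285.78

Take in order of value per unit:
- A (186/24 per unit): all 24 → value 186, running total 186.00
- B (153/23 per unit): 15 of 23 → value 15×153/23 = 99.7826, running total 285.78
Total 285.78.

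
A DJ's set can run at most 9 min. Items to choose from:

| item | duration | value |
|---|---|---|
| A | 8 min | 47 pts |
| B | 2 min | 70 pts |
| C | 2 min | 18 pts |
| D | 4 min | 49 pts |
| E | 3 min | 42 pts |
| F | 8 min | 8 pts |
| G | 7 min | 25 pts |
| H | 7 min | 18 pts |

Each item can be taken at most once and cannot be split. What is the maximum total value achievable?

161 pts

Check high-value combinations within 9 min:
- B+D+E: duration 2+4+3=9, value 70+49+42=161
- B+C+D: duration 2+2+4=8, value 70+18+49=137
- B+C+E: duration 2+2+3=7, value 70+18+42=130
- B+D: duration 2+4=6, value 70+49=119
Best: 161 pts.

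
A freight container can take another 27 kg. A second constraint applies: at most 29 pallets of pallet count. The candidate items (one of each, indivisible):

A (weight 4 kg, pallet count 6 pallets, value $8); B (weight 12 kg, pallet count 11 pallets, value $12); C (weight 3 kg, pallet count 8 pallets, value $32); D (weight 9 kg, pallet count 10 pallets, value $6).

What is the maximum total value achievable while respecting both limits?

$52

Feasible sets respecting both limits:
- A+B+C: weight 19, pallet count 25, value 52
- B+C+D: weight 24, pallet count 29, value 50
- A+C+D: weight 16, pallet count 24, value 46
Best: $52.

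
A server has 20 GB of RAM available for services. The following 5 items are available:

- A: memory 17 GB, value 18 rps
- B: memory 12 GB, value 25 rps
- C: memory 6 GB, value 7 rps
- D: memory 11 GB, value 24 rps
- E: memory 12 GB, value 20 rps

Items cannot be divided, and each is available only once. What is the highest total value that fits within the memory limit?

32 rps

Check high-value combinations within 20 GB:
- B+C: memory 12+6=18, value 25+7=32
- C+D: memory 6+11=17, value 7+24=31
- C+E: memory 6+12=18, value 7+20=27
- B: memory 12, value 25
- D: memory 11, value 24
Best: 32 rps.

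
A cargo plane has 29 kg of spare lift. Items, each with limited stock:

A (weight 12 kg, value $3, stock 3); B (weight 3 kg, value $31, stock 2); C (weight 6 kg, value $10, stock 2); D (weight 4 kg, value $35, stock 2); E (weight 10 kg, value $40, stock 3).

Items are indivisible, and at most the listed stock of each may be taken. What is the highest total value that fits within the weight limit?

Top feasible selections:
- 2×B + 2×D + 1×E: weight 24, value 172
- 2×B + 2×C + 2×D: weight 26, value 152
- 1×B + 1×C + 2×D + 1×E: weight 27, value 151
- 2×D + 2×E: weight 28, value 150
Best: $172.

$172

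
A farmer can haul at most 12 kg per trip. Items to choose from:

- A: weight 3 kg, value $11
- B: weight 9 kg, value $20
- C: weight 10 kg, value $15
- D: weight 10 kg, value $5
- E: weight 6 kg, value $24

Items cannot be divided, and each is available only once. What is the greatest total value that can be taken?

Check high-value combinations within 12 kg:
- A+E: weight 3+6=9, value 11+24=35
- A+B: weight 3+9=12, value 11+20=31
- E: weight 6, value 24
- B: weight 9, value 20
Best: $35.

$35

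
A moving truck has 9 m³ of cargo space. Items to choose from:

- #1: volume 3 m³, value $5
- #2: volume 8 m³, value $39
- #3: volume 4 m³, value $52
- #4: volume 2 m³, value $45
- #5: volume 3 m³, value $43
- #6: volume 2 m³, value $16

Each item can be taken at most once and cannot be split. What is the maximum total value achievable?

$140

This is a 0/1 knapsack; check combinations near the capacity.
- #3+#4+#5: volume 4+2+3=9, value 52+45+43=140
- #3+#4+#6: volume 4+2+2=8, value 52+45+16=113
- #3+#5+#6: volume 4+3+2=9, value 52+43+16=111
- #4+#5+#6: volume 2+3+2=7, value 45+43+16=104
Best: $140.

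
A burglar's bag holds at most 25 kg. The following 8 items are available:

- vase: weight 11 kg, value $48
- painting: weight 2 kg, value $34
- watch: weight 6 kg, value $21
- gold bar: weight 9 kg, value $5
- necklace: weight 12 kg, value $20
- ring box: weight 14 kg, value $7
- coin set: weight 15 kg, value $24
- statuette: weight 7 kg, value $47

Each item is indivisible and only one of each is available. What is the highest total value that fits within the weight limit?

Check high-value combinations within 25 kg:
- vase+painting+statuette: weight 11+2+7=20, value 48+34+47=129
- vase+watch+statuette: weight 11+6+7=24, value 48+21+47=116
- painting+watch+gold bar+statuette: weight 2+6+9+7=24, value 34+21+5+47=107
- painting+coin set+statuette: weight 2+15+7=24, value 34+24+47=105
- vase+painting+watch: weight 11+2+6=19, value 48+34+21=103
Best: $129.

$129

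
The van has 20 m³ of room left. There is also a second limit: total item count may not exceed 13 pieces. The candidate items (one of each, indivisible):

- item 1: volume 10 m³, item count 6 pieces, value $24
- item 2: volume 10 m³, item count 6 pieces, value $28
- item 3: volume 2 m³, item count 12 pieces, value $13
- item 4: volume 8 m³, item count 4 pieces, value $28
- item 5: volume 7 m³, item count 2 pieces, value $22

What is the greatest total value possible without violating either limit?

$56

Feasible sets respecting both limits:
- item 2+item 4: volume 18, item count 10, value 56
- item 1+item 2: volume 20, item count 12, value 52
- item 1+item 4: volume 18, item count 10, value 52
Best: $56.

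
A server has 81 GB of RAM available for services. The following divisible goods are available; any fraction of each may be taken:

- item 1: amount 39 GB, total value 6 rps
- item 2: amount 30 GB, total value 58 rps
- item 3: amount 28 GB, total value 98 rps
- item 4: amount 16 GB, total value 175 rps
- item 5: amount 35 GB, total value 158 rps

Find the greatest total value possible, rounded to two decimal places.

Take in order of value per unit:
- item 4 (175/16 per unit): all 16 → value 175, running total 175.00
- item 5 (158/35 per unit): all 35 → value 158, running total 333.00
- item 3 (98/28 per unit): all 28 → value 98, running total 431.00
- item 2 (58/30 per unit): 2 of 30 → value 2×58/30 = 3.8667, running total 434.87
Total 434.87.

434.87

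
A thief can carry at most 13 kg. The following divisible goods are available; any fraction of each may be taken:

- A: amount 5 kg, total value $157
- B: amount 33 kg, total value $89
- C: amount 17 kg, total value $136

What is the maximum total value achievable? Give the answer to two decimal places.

221.00

Take in order of value per unit:
- A (157/5 per unit): all 5 → value 157, running total 157.00
- C (136/17 per unit): 8 of 17 → value 8×136/17 = 64.0000, running total 221.00
Total 221.00.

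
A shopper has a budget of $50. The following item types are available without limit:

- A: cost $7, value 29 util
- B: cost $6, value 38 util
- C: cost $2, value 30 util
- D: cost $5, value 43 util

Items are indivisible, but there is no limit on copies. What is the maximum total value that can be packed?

Best value-per-unit is C at 30/2, and filling with it alone uses cost 25×2=50. No mix of the others beats 25×30 = 750.

750 util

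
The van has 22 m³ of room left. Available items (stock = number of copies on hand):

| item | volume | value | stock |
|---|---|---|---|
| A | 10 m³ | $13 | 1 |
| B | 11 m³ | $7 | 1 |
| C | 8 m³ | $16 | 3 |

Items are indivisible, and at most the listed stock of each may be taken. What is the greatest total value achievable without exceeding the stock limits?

Top feasible selections:
- 2×C: volume 16, value 32
- 1×A + 1×C: volume 18, value 29
- 1×B + 1×C: volume 19, value 23
- 1×A + 1×B: volume 21, value 20
Best: $32.

$32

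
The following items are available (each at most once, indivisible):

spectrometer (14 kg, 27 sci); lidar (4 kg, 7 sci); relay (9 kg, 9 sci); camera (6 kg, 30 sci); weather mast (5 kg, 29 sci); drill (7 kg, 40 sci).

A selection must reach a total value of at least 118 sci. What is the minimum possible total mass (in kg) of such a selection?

32

Subsets with value ≥ 118, sorted by total mass:
- spectrometer+camera+weather mast+drill: mass 32, value 126
- spectrometer+lidar+camera+weather mast+drill: mass 36, value 133
Minimum mass: 32 kg.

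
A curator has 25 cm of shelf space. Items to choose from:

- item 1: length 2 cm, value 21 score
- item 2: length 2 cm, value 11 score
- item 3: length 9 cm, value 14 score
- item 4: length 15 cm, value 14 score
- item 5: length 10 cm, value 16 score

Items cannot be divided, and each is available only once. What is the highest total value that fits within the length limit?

62 score

Check high-value combinations within 25 cm:
- item 1+item 2+item 3+item 5: length 2+2+9+10=23, value 21+11+14+16=62
- item 1+item 3+item 5: length 2+9+10=21, value 21+14+16=51
- item 1+item 2+item 5: length 2+2+10=14, value 21+11+16=48
- item 1+item 2+item 3: length 2+2+9=13, value 21+11+14=46
- item 1+item 2+item 4: length 2+2+15=19, value 21+11+14=46
Best: 62 score.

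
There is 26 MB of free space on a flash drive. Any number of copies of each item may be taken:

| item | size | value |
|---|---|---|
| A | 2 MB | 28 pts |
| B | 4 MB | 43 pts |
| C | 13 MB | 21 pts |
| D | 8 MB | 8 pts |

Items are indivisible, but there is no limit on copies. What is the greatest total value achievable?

Best value-per-unit is A at 28/2, and filling with it alone uses size 13×2=26. No mix of the others beats 13×28 = 364.

364 pts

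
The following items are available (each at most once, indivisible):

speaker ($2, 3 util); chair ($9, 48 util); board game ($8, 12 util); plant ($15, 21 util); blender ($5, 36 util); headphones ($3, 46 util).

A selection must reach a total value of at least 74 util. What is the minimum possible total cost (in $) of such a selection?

Subsets with value ≥ 74, sorted by total cost:
- blender+headphones: cost 8, value 82
- speaker+blender+headphones: cost 10, value 85
Minimum cost: 8 $.

8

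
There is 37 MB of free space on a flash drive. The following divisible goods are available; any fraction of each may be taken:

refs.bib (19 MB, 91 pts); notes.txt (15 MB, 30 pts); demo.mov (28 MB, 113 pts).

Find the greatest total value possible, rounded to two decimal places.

163.64

Take in order of value per unit:
- refs.bib (91/19 per unit): all 19 → value 91, running total 91.00
- demo.mov (113/28 per unit): 18 of 28 → value 18×113/28 = 72.6429, running total 163.64
Total 163.64.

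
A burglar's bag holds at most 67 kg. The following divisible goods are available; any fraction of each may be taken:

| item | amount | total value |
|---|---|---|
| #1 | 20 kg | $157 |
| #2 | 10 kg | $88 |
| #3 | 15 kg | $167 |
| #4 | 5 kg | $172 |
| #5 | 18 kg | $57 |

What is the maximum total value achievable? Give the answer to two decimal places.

637.83

Take in order of value per unit:
- #4 (172/5 per unit): all 5 → value 172, running total 172.00
- #3 (167/15 per unit): all 15 → value 167, running total 339.00
- #2 (88/10 per unit): all 10 → value 88, running total 427.00
- #1 (157/20 per unit): all 20 → value 157, running total 584.00
- #5 (57/18 per unit): 17 of 18 → value 17×57/18 = 53.8333, running total 637.83
Total 637.83.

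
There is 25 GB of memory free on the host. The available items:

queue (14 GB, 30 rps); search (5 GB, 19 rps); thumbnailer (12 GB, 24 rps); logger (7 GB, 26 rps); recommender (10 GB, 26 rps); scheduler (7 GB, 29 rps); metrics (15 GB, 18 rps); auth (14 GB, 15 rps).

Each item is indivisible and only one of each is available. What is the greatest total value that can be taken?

This is a 0/1 knapsack; check combinations near the capacity.
- logger+recommender+scheduler: memory 7+10+7=24, value 26+26+29=81
- search+logger+scheduler: memory 5+7+7=19, value 19+26+29=74
- search+recommender+scheduler: memory 5+10+7=22, value 19+26+29=74
- search+thumbnailer+scheduler: memory 5+12+7=24, value 19+24+29=72
- search+logger+recommender: memory 5+7+10=22, value 19+26+26=71
Best: 81 rps.

81 rps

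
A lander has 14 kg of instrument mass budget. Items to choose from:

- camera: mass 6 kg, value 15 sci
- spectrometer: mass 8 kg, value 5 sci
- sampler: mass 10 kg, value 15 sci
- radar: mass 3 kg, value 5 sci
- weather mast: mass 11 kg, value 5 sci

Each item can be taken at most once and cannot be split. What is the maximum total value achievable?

Check high-value combinations within 14 kg:
- camera+radar: mass 6+3=9, value 15+5=20
- sampler+radar: mass 10+3=13, value 15+5=20
- camera+spectrometer: mass 6+8=14, value 15+5=20
Best: 20 sci.

20 sci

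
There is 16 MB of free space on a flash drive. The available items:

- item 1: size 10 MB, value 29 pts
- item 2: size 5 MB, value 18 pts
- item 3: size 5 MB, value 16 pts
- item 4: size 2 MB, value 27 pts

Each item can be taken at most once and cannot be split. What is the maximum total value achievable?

Check high-value combinations within 16 MB:
- item 2+item 3+item 4: size 5+5+2=12, value 18+16+27=61
- item 1+item 4: size 10+2=12, value 29+27=56
- item 1+item 2: size 10+5=15, value 29+18=47
- item 2+item 4: size 5+2=7, value 18+27=45
Best: 61 pts.

61 pts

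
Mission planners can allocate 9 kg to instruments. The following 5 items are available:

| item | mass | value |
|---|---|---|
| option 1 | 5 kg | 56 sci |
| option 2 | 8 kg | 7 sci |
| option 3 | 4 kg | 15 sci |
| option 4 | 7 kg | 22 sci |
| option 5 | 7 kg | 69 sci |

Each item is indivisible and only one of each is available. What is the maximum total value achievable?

71 sci

Check high-value combinations within 9 kg:
- option 1+option 3: mass 5+4=9, value 56+15=71
- option 5: mass 7, value 69
- option 1: mass 5, value 56
- option 4: mass 7, value 22
- option 3: mass 4, value 15
Best: 71 sci.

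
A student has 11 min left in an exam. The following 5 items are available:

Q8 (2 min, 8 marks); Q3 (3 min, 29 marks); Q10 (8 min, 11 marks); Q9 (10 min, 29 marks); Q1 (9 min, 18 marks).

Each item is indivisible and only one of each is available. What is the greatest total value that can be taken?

This is a 0/1 knapsack; check combinations near the capacity.
- Q3+Q10: time 3+8=11, value 29+11=40
- Q8+Q3: time 2+3=5, value 8+29=37
- Q3: time 3, value 29
Best: 40 marks.

40 marks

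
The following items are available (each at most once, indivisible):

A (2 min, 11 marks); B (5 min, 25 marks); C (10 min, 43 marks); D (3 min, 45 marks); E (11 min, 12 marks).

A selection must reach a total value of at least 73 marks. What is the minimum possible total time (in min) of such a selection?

Subsets with value ≥ 73, sorted by total time:
- A+B+D: time 10, value 81
- C+D: time 13, value 88
Minimum time: 10 min.

10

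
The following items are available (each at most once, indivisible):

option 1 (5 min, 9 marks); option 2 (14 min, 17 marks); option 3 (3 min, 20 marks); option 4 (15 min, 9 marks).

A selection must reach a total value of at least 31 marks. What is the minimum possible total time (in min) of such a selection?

Subsets with value ≥ 31, sorted by total time:
- option 2+option 3: time 17, value 37
- option 1+option 2+option 3: time 22, value 46
- option 1+option 3+option 4: time 23, value 38
- option 2+option 3+option 4: time 32, value 46
Minimum time: 17 min.

17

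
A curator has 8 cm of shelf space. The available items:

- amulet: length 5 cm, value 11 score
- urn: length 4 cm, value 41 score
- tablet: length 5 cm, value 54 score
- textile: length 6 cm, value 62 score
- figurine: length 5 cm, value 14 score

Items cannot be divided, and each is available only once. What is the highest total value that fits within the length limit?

62 score

Check high-value combinations within 8 cm:
- textile: length 6, value 62
- tablet: length 5, value 54
- urn: length 4, value 41
- figurine: length 5, value 14
- amulet: length 5, value 11
Best: 62 score.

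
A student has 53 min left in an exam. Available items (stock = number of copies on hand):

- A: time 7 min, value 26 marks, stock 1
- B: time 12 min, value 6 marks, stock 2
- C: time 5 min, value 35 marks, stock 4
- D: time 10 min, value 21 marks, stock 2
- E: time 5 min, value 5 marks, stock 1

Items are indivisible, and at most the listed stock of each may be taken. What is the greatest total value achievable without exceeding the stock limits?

Top feasible selections:
- 1×A + 4×C + 2×D + 1×E: time 52, value 213
- 1×A + 4×C + 2×D: time 47, value 208
- 1×A + 1×B + 4×C + 1×D: time 49, value 193
Best: 213 marks.

213 marks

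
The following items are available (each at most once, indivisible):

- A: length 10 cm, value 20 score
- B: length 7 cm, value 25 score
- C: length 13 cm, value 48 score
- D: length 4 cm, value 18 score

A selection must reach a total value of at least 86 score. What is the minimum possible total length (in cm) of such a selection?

Subsets with value ≥ 86, sorted by total length:
- B+C+D: length 24, value 91
- A+C+D: length 27, value 86
- A+B+C: length 30, value 93
Minimum length: 24 cm.

24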